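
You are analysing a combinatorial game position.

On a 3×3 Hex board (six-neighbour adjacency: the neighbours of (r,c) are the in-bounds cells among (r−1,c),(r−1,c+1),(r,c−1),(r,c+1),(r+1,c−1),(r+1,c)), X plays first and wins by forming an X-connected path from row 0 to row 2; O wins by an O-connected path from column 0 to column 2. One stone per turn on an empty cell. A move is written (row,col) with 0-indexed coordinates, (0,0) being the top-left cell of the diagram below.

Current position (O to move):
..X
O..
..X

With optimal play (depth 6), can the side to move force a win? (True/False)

O winning at [..X/O../..X]: False

[..X/O../..X] O move#1: (0,0):-1/O.X/O../..X*, (0,1):-1/.OX/O../..X, (1,1):-1/..X/OO./..X, (1,2):-1/..X/O.O/..X, (2,0):-1/..X/O../O.X, (2,1):-1/..X/O../.OX
[O.X/O../..X] X move#2: (0,1):+1/OXX/O../..X*, (1,1):+1/O.X/OX./..X, (1,2):+1/O.X/O.X/..X, (2,0):+1/O.X/O../X.X, (2,1):+1/O.X/O../.XX
[OXX/O../..X] O move#3: (1,1):-1/OXX/OO./..X*, (1,2):-1/OXX/O.O/..X, (2,0):-1/OXX/O../O.X, (2,1):-1/OXX/O../.OX
[OXX/OO./..X] X move#4: (1,2):+1/OXX/OOX/..X*, (2,0):-1/OXX/OO./X.X, (2,1):-1/OXX/OO./.XX
[OXX/OOX/..X] end (terminal -1, O#5); searched ..X/O../..X to 6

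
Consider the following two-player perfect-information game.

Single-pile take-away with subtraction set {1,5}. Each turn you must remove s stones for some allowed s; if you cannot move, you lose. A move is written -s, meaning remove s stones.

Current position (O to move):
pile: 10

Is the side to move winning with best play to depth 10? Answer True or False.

p1 O@[10]: -1[9]-1* -5[5]-1
p2 X@[9]: -1[8]+1* -5[4]+1
p3 O@[8]: -1[7]-1* -5[3]-1
p4 X@[7]: -1[6]+1* -5[2]+1
p5 O@[6]: -1[5]-1* -5[1]-1
p6 X@[5]: -1[4]+1* -5[0]+1
p7 O@[4]: -1[3]-1*
p8 X@[3]: -1[2]+1*
p9 O@[2]: -1[1]-1*
p10 X@[1]: -1[0]+1*
p11 O@[0] terminal -1; root [10] d10

O winning at [10]: False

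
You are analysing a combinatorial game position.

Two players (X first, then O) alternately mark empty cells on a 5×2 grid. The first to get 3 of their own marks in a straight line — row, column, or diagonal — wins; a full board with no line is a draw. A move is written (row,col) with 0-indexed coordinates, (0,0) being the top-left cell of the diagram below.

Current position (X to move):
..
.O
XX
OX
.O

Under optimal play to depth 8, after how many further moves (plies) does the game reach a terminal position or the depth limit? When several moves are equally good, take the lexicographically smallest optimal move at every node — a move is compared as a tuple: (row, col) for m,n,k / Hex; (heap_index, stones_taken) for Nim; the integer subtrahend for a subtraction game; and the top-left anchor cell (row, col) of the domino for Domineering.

PV length from [../.O/XX/OX/.O]: 4 plies

ply 1, X at ../.O/XX/OX/.O | (0,0)=+0→X./.O/XX/OX/.O*; (0,1)=+0→.X/.O/XX/OX/.O; (1,0)=+0→../XO/XX/OX/.O; (4,0)=+0→../.O/XX/OX/XO
ply 2, O at X./.O/XX/OX/.O | (0,1)=-1→XO/.O/XX/OX/.O; (1,0)=+0→X./OO/XX/OX/.O*; (4,0)=-1→X./.O/XX/OX/OO
ply 3, X at X./OO/XX/OX/.O | (0,1)=+0→XX/OO/XX/OX/.O*; (4,0)=+0→X./OO/XX/OX/XO
ply 4, O at XX/OO/XX/OX/.O | (4,0)=+0→XX/OO/XX/OX/OO*
ply 5: XX/OO/XX/OX/OO is terminal +0 (X); from ../.O/XX/OX/.O depth 8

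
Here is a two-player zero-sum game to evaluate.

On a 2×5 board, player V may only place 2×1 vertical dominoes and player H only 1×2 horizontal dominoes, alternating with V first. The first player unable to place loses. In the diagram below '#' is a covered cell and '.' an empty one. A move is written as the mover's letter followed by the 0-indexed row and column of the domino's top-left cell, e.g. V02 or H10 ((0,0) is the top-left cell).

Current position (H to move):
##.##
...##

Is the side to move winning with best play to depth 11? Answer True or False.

H winning at [##.##/...##]: True

[##.##/...##] H move#1: H10:-1/##.##/##.##, H11:+1/##.##/.####*
[##.##/.####] end (terminal -1, V#2); searched ##.##/...## to 11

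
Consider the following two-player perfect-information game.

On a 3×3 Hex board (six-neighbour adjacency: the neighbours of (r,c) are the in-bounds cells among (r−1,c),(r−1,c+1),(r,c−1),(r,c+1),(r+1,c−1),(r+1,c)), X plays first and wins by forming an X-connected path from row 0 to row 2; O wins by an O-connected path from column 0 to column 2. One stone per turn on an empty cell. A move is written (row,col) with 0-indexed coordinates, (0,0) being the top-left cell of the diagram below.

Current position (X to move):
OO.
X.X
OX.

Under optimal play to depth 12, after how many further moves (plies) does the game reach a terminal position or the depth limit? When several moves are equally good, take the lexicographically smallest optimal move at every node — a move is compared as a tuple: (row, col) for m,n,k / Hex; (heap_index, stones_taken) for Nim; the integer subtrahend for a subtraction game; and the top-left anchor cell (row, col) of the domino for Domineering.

p1 X@[OO./X.X/OX.]: (0,2)[OOX/X.X/OX.]+1* (1,1)[OO./XXX/OX.]-1 (2,2)[OO./X.X/OXX]-1
p2 O@[OOX/X.X/OX.] terminal -1; root [OO./X.X/OX.] d12

PV length from [OO./X.X/OX.]: 1 ply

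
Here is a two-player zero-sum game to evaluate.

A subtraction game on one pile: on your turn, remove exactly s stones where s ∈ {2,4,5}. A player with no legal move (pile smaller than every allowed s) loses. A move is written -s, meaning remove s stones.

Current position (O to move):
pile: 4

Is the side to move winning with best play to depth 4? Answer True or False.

[4] O move#1: -2:-1/2, -4:+1/0*
[0] end (terminal -1, X#2); searched 4 to 4

O winning at [4]: True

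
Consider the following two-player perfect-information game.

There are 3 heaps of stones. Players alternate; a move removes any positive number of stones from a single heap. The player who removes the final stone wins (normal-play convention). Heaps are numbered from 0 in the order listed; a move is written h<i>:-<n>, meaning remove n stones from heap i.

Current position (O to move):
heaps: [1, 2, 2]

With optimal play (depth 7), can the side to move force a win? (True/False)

O winning at [(1,2,2)]: True

[(1,2,2)] O move#1: h0:-1:+1/(0,2,2)*, h1:-1:-1/(1,1,2), h1:-2:-1/(1,0,2), h2:-1:-1/(1,2,1), h2:-2:-1/(1,2,0)
[(0,2,2)] X move#2: h1:-1:-1/(0,1,2)*, h1:-2:-1/(0,0,2), h2:-1:-1/(0,2,1), h2:-2:-1/(0,2,0)
[(0,1,2)] O move#3: h1:-1:-1/(0,0,2), h2:-1:+1/(0,1,1)*, h2:-2:-1/(0,1,0)
[(0,1,1)] X move#4: h1:-1:-1/(0,0,1)*, h2:-1:-1/(0,1,0)
[(0,0,1)] O move#5: h2:-1:+1/(0,0,0)*
[(0,0,0)] end (terminal -1, X#6); searched (1,2,2) to 7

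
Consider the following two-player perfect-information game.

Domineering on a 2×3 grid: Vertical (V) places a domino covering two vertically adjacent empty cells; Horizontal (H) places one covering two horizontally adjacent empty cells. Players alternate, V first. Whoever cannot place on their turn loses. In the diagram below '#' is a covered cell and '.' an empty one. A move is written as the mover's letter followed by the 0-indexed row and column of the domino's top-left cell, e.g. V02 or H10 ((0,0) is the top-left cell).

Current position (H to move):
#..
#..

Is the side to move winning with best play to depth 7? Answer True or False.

[#../#..] H move#1: H01:+1/###/#..*, H11:+1/#../###
[###/#..] end (terminal -1, V#2); searched #../#.. to 7

H winning at [#../#..]: True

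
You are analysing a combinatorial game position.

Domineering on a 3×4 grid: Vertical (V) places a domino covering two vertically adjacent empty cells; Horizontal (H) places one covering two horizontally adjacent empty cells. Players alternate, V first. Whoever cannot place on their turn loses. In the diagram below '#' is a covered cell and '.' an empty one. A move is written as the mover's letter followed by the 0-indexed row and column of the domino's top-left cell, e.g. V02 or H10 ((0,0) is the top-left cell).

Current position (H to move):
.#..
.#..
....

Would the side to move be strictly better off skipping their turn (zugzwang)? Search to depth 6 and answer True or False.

[.#../.#../....] H move#1: H02:-1/.###/.#../...., H12:+1/.#../.###/....*, H20:-1/.#../.#../##.., H21:-1/.#../.#../.##., H22:-1/.#../.#../..##
[.#../.###/....] V move#2: V00:-1/##../####/....*, V10:-1/.#../####/#...
[##../####/....] H move#3: H02:+1/####/####/....*, H20:+1/##../####/##.., H21:+1/##../####/.##., H22:+1/##../####/..##
[####/####/....] end (terminal -1, V#4); searched .#../.#../.... to 6
pass branch (V moves first from the same position):
  | [.#../.#../....] V move#1: V00:-1/##../##../...., V02:+1/.##./.##./....*, V03:+1/.#.#/.#.#/...., V10:-1/.#../##../#..., V12:+1/.#../.##./..#., V13:+1/.#../.#.#/...#
  | [.##./.##./....] H move#2: H20:-1/.##./.##./##..*, H21:-1/.##./.##./.##., H22:-1/.##./.##./..##
  | [.##./.##./##..] V move#3: V00:+1/###./###./##..*, V03:+1/.###/.###/##.., V13:+1/.##./.###/##.#
  | [###./###./##..] H move#4: H22:-1/###./###./####*
  | [###./###./####] V move#5: V03:+1/####/####/####*
  | [####/####/####] end (terminal -1, H#6); searched .#../.#../.... to 6
H moving scores +1; H passing scores -1

zugzwang(.#../.#../...., H) = False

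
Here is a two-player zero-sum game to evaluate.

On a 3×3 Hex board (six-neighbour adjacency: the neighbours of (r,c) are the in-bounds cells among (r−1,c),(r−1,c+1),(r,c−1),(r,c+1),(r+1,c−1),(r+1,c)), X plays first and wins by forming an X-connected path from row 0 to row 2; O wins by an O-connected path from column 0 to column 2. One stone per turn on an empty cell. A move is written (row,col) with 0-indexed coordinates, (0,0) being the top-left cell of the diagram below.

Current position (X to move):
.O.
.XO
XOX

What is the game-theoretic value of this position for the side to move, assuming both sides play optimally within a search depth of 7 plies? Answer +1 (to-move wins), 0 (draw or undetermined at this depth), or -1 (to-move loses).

ply 1, X at .O./.XO/XOX | (0,0)=+1→XO./.XO/XOX*; (0,2)=+1→.OX/.XO/XOX; (1,0)=+1→.O./XXO/XOX
ply 2, O at XO./.XO/XOX | (0,2)=-1→XOO/.XO/XOX*; (1,0)=-1→XO./OXO/XOX
ply 3, X at XOO/.XO/XOX | (1,0)=+1→XOO/XXO/XOX*
ply 4: XOO/XXO/XOX is terminal -1 (O); from .O./.XO/XOX depth 7

value(.O./.XO/XOX, X) = +1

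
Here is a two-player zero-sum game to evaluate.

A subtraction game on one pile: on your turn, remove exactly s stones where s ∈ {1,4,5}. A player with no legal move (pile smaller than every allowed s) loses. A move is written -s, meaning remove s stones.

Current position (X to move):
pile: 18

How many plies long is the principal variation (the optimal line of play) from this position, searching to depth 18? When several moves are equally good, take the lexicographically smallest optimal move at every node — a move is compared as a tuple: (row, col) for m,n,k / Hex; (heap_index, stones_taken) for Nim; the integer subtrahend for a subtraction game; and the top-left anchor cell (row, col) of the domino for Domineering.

PV length from [18]: 10 plies

[18] X move#1: -1:-1/17*, -4:-1/14, -5:-1/13
[17] O move#2: -1:+1/16*, -4:-1/13, -5:-1/12
[16] X move#3: -1:-1/15*, -4:-1/12, -5:-1/11
[15] O move#4: -1:-1/14, -4:-1/11, -5:+1/10*
[10] X move#5: -1:-1/9*, -4:-1/6, -5:-1/5
[9] O move#6: -1:+1/8*, -4:-1/5, -5:-1/4
[8] X move#7: -1:-1/7*, -4:-1/4, -5:-1/3
[7] O move#8: -1:-1/6, -4:-1/3, -5:+1/2*
[2] X move#9: -1:-1/1*
[1] O move#10: -1:+1/0*
[0] end (terminal -1, X#11); searched 18 to 18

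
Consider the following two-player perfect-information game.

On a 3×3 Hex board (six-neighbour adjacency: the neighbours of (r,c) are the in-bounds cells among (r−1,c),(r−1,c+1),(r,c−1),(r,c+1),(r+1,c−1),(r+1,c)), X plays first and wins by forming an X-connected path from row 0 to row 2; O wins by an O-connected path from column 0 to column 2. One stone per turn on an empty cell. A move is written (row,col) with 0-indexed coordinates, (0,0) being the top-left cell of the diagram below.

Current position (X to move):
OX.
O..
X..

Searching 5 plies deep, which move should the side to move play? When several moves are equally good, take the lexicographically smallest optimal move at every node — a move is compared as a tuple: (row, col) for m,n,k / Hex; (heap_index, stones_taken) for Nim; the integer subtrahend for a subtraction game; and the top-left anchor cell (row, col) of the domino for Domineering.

X's best at [OX./O../X..]: (0,2)

[OX./O../X..] X move#1: (0,2):+1/OXX/O../X..*, (1,1):+1/OX./OX./X.., (1,2):+1/OX./O.X/X.., (2,1):-1/OX./O../XX., (2,2):-1/OX./O../X.X
[OXX/O../X..] O move#2: (1,1):-1/OXX/OO./X..*, (1,2):-1/OXX/O.O/X.., (2,1):-1/OXX/O../XO., (2,2):-1/OXX/O../X.O
[OXX/OO./X..] X move#3: (1,2):+1/OXX/OOX/X..*, (2,1):-1/OXX/OO./XX., (2,2):-1/OXX/OO./X.X
[OXX/OOX/X..] O move#4: (2,1):-1/OXX/OOX/XO.*, (2,2):-1/OXX/OOX/X.O
[OXX/OOX/XO.] X move#5: (2,2):+1/OXX/OOX/XOX*
[OXX/OOX/XOX] end (terminal -1, O#6); searched OX./O../X.. to 5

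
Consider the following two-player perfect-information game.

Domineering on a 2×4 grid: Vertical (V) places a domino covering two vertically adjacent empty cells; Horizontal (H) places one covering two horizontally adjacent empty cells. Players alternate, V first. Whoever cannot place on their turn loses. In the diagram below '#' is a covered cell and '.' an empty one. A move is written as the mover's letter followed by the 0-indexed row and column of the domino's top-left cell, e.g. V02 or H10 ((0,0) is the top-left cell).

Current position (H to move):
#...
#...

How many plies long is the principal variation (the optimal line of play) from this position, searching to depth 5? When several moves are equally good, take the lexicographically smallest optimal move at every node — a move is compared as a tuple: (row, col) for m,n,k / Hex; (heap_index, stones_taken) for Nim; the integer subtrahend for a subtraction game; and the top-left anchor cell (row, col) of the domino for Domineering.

PV length from [#.../#...]: 3 plies

ply 1, H at #.../#... | H01=+1→###./#...*; H02=+1→#.##/#...; H11=+1→#.../###.; H12=+1→#.../#.##
ply 2, V at ###./#... | V03=-1→####/#..#*
ply 3, H at ####/#..# | H11=+1→####/####*
ply 4: ####/#### is terminal -1 (V); from #.../#... depth 5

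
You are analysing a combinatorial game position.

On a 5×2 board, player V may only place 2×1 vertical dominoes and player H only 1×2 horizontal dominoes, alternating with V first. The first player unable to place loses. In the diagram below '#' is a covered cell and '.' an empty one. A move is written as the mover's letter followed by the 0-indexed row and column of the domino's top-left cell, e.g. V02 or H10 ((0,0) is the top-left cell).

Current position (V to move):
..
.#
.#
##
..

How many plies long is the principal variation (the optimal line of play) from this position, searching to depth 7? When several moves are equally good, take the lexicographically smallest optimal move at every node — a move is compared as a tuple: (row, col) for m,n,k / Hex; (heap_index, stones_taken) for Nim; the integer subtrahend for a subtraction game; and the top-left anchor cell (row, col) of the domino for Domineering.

PV length from [../.#/.#/##/..]: 2 plies

[../.#/.#/##/..] V move#1: V00:-1/#./##/.#/##/..*, V10:-1/../##/##/##/..
[#./##/.#/##/..] H move#2: H40:+1/#./##/.#/##/##*
[#./##/.#/##/##] end (terminal -1, V#3); searched ../.#/.#/##/.. to 7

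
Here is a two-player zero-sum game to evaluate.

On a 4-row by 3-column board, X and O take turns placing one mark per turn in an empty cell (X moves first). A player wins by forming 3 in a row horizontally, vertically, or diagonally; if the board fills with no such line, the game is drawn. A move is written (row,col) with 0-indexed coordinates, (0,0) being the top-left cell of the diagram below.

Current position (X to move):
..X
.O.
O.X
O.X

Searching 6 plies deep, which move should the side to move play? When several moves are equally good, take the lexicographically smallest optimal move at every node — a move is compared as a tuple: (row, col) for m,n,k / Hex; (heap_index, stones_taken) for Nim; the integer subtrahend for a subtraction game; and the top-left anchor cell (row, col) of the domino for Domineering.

X's best at [..X/.O./O.X/O.X]: (1,0)

ply 1, X at ..X/.O./O.X/O.X | (0,0)=-1→X.X/.O./O.X/O.X; (0,1)=-1→.XX/.O./O.X/O.X; (1,0)=+1→..X/XO./O.X/O.X*; (1,2)=+1→..X/.OX/O.X/O.X; (2,1)=-1→..X/.O./OXX/O.X; (3,1)=-1→..X/.O./O.X/OXX
ply 2, O at ..X/XO./O.X/O.X | (0,0)=-1→O.X/XO./O.X/O.X*; (0,1)=-1→.OX/XO./O.X/O.X; (1,2)=-1→..X/XOO/O.X/O.X; (2,1)=-1→..X/XO./OOX/O.X; (3,1)=-1→..X/XO./O.X/OOX
ply 3, X at O.X/XO./O.X/O.X | (0,1)=+1→OXX/XO./O.X/O.X*; (1,2)=+1→O.X/XOX/O.X/O.X; (2,1)=+1→O.X/XO./OXX/O.X; (3,1)=+1→O.X/XO./O.X/OXX
ply 4, O at OXX/XO./O.X/O.X | (1,2)=-1→OXX/XOO/O.X/O.X*; (2,1)=-1→OXX/XO./OOX/O.X; (3,1)=-1→OXX/XO./O.X/OOX
ply 5, X at OXX/XOO/O.X/O.X | (2,1)=+1→OXX/XOO/OXX/O.X*; (3,1)=-1→OXX/XOO/O.X/OXX
ply 6: OXX/XOO/OXX/O.X is terminal -1 (O); from ..X/.O./O.X/O.X depth 6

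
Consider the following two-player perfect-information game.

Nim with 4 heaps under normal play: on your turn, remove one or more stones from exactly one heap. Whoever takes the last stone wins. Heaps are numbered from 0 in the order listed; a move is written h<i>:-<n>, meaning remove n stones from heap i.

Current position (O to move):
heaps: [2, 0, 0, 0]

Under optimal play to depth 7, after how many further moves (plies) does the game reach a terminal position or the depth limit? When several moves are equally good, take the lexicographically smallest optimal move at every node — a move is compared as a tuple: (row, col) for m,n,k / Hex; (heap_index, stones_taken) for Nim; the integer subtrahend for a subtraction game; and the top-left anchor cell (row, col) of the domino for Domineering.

PV length from [(2,0,0,0)]: 1 ply

p1 O@[(2,0,0,0)]: h0:-1[(1,0,0,0)]-1 h0:-2[(0,0,0,0)]+1*
p2 X@[(0,0,0,0)] terminal -1; root [(2,0,0,0)] d7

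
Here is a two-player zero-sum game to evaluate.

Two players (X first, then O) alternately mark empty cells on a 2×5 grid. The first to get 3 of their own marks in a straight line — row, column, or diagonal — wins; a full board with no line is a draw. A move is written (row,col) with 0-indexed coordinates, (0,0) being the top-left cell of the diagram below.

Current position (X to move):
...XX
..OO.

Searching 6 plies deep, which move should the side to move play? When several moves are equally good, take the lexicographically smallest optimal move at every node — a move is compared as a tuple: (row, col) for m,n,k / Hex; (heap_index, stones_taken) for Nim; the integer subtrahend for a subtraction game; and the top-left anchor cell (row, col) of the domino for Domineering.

X's best at [...XX/..OO.]: (0,2)

p1 X@[...XX/..OO.]: (0,0)[X..XX/..OO.]-1 (0,1)[.X.XX/..OO.]-1 (0,2)[..XXX/..OO.]+1* (1,0)[...XX/X.OO.]-1 (1,1)[...XX/.XOO.]-1 (1,4)[...XX/..OOX]-1
p2 O@[..XXX/..OO.] terminal -1; root [...XX/..OO.] d6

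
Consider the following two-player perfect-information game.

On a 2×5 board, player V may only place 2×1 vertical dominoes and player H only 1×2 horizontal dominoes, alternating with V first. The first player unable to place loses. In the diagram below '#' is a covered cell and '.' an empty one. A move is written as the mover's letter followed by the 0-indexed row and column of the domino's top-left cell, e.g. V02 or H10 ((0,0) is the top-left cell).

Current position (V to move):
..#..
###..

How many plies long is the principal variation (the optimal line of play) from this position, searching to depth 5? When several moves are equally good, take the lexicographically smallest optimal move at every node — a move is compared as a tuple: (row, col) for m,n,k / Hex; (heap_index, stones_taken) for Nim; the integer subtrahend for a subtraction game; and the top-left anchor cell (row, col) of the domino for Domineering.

PV length from [..#../###..]: 3 plies

[..#../###..] V move#1: V03:+1/..##./####.*, V04:+1/..#.#/###.#
[..##./####.] H move#2: H00:-1/####./####.*
[####./####.] V move#3: V04:+1/#####/#####*
[#####/#####] end (terminal -1, H#4); searched ..#../###.. to 5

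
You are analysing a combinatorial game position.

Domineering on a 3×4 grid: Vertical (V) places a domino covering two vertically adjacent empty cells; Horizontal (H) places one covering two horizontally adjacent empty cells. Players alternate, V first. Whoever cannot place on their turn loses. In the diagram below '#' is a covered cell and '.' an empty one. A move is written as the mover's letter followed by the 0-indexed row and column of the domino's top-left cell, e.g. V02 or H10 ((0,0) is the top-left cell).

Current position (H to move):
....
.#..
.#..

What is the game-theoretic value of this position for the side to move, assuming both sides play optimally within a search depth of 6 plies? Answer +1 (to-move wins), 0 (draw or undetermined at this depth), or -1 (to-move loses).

value(..../.#../.#.., H) = +1

[..../.#../.#..] H move#1: H00:-1/##../.#../.#.., H01:-1/.##./.#../.#.., H02:-1/..##/.#../.#.., H12:+1/..../.###/.#..*, H22:-1/..../.#../.###
[..../.###/.#..] V move#2: V00:-1/#.../####/.#..*, V10:-1/..../####/##..
[#.../####/.#..] H move#3: H01:+1/###./####/.#..*, H02:+1/#.##/####/.#.., H22:+1/#.../####/.###
[###./####/.#..] end (terminal -1, V#4); searched ..../.#../.#.. to 6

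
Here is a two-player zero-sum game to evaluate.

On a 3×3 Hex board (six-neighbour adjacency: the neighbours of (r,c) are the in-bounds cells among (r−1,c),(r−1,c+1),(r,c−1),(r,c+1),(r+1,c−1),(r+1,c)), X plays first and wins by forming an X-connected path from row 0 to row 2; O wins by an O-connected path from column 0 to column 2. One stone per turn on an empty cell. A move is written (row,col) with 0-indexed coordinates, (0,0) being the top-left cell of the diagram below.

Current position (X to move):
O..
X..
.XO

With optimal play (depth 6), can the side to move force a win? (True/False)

X winning at [O../X../.XO]: True

p1 X@[O../X../.XO]: (0,1)[OX./X../.XO]+1* (0,2)[O.X/X../.XO]+1 (1,1)[O../XX./.XO]+1 (1,2)[O../X.X/.XO]+1 (2,0)[O../X../XXO]+1
p2 O@[OX./X../.XO]: (0,2)[OXO/X../.XO]-1* (1,1)[OX./XO./.XO]-1 (1,2)[OX./X.O/.XO]-1 (2,0)[OX./X../OXO]-1
p3 X@[OXO/X../.XO]: (1,1)[OXO/XX./.XO]+1* (1,2)[OXO/X.X/.XO]+1 (2,0)[OXO/X../XXO]+1
p4 O@[OXO/XX./.XO] terminal -1; root [O../X../.XO] d6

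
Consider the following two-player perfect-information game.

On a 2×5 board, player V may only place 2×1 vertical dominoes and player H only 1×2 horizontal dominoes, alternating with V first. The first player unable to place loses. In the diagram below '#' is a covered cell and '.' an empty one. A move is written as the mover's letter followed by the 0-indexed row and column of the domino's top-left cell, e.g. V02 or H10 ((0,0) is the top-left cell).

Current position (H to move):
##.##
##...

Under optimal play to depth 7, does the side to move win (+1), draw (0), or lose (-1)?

[##.##/##...] H move#1: H12:+1/##.##/####.*, H13:-1/##.##/##.##
[##.##/####.] end (terminal -1, V#2); searched ##.##/##... to 7

value(##.##/##..., H) = +1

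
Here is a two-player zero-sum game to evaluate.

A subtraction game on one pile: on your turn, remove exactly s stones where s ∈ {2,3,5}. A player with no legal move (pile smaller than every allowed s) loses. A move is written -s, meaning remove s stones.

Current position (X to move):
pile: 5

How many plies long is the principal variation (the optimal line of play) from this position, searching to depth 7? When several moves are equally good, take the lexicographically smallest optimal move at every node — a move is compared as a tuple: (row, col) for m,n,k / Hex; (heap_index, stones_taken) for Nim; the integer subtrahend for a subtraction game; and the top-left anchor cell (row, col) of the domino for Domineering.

ply 1, X at 5 | -2=-1→3; -3=-1→2; -5=+1→0*
ply 2: 0 is terminal -1 (O); from 5 depth 7

PV length from [5]: 1 ply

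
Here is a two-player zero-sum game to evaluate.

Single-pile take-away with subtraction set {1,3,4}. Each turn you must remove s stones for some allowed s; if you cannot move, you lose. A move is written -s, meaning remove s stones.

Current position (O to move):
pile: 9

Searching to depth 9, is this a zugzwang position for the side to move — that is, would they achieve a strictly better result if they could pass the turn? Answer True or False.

p1 O@[9]: -1[8]-1* -3[6]-1 -4[5]-1
p2 X@[8]: -1[7]+1* -3[5]-1 -4[4]-1
p3 O@[7]: -1[6]-1* -3[4]-1 -4[3]-1
p4 X@[6]: -1[5]-1 -3[3]-1 -4[2]+1*
p5 O@[2]: -1[1]-1*
p6 X@[1]: -1[0]+1*
p7 O@[0] terminal -1; root [9] d9
pass branch (X moves first from the same position):
  | p1 X@[9]: -1[8]-1* -3[6]-1 -4[5]-1
  | p2 O@[8]: -1[7]+1* -3[5]-1 -4[4]-1
  | p3 X@[7]: -1[6]-1* -3[4]-1 -4[3]-1
  | p4 O@[6]: -1[5]-1 -3[3]-1 -4[2]+1*
  | p5 X@[2]: -1[1]-1*
  | p6 O@[1]: -1[0]+1*
  | p7 X@[0] terminal -1; root [9] d9
O moving scores -1; O passing scores +1

zugzwang(9, O) = True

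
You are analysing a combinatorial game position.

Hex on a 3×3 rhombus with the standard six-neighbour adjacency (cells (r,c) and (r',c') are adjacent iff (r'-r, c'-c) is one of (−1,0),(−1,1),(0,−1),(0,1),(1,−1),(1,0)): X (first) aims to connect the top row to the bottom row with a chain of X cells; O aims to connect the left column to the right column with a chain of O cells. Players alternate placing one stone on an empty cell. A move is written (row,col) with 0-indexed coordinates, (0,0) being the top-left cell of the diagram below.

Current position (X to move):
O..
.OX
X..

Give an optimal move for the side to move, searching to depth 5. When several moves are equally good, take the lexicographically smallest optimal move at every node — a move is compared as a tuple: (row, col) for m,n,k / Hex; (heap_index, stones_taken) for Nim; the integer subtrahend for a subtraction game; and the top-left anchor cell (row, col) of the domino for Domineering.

X's best at [O../.OX/X..]: (0,1)

ply 1, X at O../.OX/X.. | (0,1)=+1→OX./.OX/X..*; (0,2)=+1→O.X/.OX/X..; (1,0)=+1→O../XOX/X..; (2,1)=-1→O../.OX/XX.; (2,2)=-1→O../.OX/X.X
ply 2, O at OX./.OX/X.. | (0,2)=-1→OXO/.OX/X..*; (1,0)=-1→OX./OOX/X..; (2,1)=-1→OX./.OX/XO.; (2,2)=-1→OX./.OX/X.O
ply 3, X at OXO/.OX/X.. | (1,0)=+1→OXO/XOX/X..*; (2,1)=-1→OXO/.OX/XX.; (2,2)=-1→OXO/.OX/X.X
ply 4: OXO/XOX/X.. is terminal -1 (O); from O../.OX/X.. depth 5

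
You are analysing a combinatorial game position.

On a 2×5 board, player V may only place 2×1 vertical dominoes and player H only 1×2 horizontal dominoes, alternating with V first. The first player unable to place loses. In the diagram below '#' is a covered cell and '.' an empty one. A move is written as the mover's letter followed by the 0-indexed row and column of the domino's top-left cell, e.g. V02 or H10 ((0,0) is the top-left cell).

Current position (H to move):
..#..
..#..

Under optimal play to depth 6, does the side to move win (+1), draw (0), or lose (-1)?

ply 1, H at ..#../..#.. | H00=-1→###../..#..*; H03=-1→..###/..#..; H10=-1→..#../###..; H13=-1→..#../..###
ply 2, V at ###../..#.. | V03=+1→####./..##.*; V04=+1→###.#/..#.#
ply 3, H at ####./..##. | H10=-1→####./####.*
ply 4, V at ####./####. | V04=+1→#####/#####*
ply 5: #####/##### is terminal -1 (H); from ..#../..#.. depth 6

value(..#../..#.., H) = -1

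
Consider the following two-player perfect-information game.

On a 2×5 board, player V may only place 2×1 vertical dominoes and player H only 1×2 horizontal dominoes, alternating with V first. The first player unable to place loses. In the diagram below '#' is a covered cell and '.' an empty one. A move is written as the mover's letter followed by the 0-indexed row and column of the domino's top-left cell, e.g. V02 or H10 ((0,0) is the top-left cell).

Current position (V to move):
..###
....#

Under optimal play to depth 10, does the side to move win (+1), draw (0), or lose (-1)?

value(..###/....#, V) = +1

[..###/....#] V move#1: V00:-1/#.###/#...#, V01:+1/.####/.#..#*
[.####/.#..#] H move#2: H12:-1/.####/.####*
[.####/.####] V move#3: V00:+1/#####/#####*
[#####/#####] end (terminal -1, H#4); searched ..###/....# to 10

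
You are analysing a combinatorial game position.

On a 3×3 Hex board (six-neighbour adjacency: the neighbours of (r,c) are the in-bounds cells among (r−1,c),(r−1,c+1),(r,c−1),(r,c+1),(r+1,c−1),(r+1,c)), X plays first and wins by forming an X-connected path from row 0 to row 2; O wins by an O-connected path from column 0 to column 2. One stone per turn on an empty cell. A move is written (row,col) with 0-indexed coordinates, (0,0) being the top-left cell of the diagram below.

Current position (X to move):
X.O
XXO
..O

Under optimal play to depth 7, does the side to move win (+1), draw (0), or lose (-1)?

p1 X@[X.O/XXO/..O]: (0,1)[XXO/XXO/..O]+1* (2,0)[X.O/XXO/X.O]+1 (2,1)[X.O/XXO/.XO]+1
p2 O@[XXO/XXO/..O]: (2,0)[XXO/XXO/O.O]-1* (2,1)[XXO/XXO/.OO]-1
p3 X@[XXO/XXO/O.O]: (2,1)[XXO/XXO/OXO]+1*
p4 O@[XXO/XXO/OXO] terminal -1; root [X.O/XXO/..O] d7

value(X.O/XXO/..O, X) = +1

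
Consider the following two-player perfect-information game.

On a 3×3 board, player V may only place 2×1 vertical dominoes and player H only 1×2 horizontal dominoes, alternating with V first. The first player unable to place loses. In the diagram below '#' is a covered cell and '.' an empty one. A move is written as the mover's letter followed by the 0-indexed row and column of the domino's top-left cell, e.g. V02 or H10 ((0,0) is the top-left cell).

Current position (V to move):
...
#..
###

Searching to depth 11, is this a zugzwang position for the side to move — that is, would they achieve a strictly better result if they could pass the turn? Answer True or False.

ply 1, V at .../#../### | V01=+1→.#./##./###*; V02=-1→..#/#.#/###
ply 2: .#./##./### is terminal -1 (H); from .../#../### depth 11
suppose V passes — search the same position with H to move:
pass> ply 1, H at .../#../### | H00=-1→##./#../###; H01=+1→.##/#../###*; H11=+1→.../###/###
pass> ply 2: .##/#../### is terminal -1 (V); from .../#../### depth 11
for V: play +1, pass -1

zugzwang(.../#../###, V) = False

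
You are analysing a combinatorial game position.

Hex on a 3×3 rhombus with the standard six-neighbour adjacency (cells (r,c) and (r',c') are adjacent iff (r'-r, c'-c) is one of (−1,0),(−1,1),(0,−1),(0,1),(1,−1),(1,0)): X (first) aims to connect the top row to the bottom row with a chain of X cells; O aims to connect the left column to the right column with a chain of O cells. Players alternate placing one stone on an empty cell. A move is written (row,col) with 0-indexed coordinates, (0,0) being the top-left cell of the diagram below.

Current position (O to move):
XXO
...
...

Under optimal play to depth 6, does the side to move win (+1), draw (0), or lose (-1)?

ply 1, O at XXO/.../... | (1,0)=-1→XXO/O../...; (1,1)=+1→XXO/.O./...*; (1,2)=-1→XXO/..O/...; (2,0)=+1→XXO/.../O..; (2,1)=-1→XXO/.../.O.; (2,2)=-1→XXO/.../..O
ply 2, X at XXO/.O./... | (1,0)=-1→XXO/XO./...*; (1,2)=-1→XXO/.OX/...; (2,0)=-1→XXO/.O./X..; (2,1)=-1→XXO/.O./.X.; (2,2)=-1→XXO/.O./..X
ply 3, O at XXO/XO./... | (1,2)=-1→XXO/XOO/...; (2,0)=+1→XXO/XO./O..*; (2,1)=-1→XXO/XO./.O.; (2,2)=-1→XXO/XO./..O
ply 4: XXO/XO./O.. is terminal -1 (X); from XXO/.../... depth 6

value(XXO/.../..., O) = +1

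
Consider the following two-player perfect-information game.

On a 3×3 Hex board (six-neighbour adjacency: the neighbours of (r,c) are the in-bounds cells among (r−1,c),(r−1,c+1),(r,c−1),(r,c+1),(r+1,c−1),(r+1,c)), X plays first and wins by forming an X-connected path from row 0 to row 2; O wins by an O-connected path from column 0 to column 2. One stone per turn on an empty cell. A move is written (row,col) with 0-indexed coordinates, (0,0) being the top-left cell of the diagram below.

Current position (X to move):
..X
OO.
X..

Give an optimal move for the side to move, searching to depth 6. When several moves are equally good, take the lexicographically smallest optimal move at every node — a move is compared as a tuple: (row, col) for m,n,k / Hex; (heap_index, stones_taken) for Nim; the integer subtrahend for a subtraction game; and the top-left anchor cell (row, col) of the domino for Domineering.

[..X/OO./X..] X move#1: (0,0):-1/X.X/OO./X.., (0,1):-1/.XX/OO./X.., (1,2):+1/..X/OOX/X..*, (2,1):-1/..X/OO./XX., (2,2):-1/..X/OO./X.X
[..X/OOX/X..] O move#2: (0,0):-1/O.X/OOX/X..*, (0,1):-1/.OX/OOX/X.., (2,1):-1/..X/OOX/XO., (2,2):-1/..X/OOX/X.O
[O.X/OOX/X..] X move#3: (0,1):+1/OXX/OOX/X..*, (2,1):+1/O.X/OOX/XX., (2,2):+1/O.X/OOX/X.X
[OXX/OOX/X..] O move#4: (2,1):-1/OXX/OOX/XO.*, (2,2):-1/OXX/OOX/X.O
[OXX/OOX/XO.] X move#5: (2,2):+1/OXX/OOX/XOX*
[OXX/OOX/XOX] end (terminal -1, O#6); searched ..X/OO./X.. to 6

X's best at [..X/OO./X..]: (1,2)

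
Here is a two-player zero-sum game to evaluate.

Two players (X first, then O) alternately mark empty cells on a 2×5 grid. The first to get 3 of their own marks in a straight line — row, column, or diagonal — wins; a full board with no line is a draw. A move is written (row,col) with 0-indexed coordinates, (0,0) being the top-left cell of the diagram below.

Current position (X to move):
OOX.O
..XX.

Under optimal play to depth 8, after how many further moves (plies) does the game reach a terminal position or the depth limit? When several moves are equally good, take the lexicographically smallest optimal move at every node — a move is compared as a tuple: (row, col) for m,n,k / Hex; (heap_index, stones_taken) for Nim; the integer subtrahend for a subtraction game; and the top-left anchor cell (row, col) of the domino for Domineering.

p1 X@[OOX.O/..XX.]: (0,3)[OOXXO/..XX.]+1* (1,0)[OOX.O/X.XX.]+1 (1,1)[OOX.O/.XXX.]+1 (1,4)[OOX.O/..XXX]+1
p2 O@[OOXXO/..XX.]: (1,0)[OOXXO/O.XX.]-1* (1,1)[OOXXO/.OXX.]-1 (1,4)[OOXXO/..XXO]-1
p3 X@[OOXXO/O.XX.]: (1,1)[OOXXO/OXXX.]+1* (1,4)[OOXXO/O.XXX]+1
p4 O@[OOXXO/OXXX.] terminal -1; root [OOX.O/..XX.] d8

PV length from [OOX.O/..XX.]: 3 plies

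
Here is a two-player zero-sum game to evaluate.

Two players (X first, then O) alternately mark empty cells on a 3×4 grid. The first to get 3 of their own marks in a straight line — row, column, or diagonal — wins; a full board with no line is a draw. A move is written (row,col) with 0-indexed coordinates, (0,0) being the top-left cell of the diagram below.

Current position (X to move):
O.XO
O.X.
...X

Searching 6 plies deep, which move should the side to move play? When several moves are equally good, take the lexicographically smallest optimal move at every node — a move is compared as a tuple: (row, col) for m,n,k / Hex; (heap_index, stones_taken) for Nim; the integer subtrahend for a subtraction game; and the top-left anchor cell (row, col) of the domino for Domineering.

[O.XO/O.X./...X] X move#1: (0,1):+1/OXXO/O.X./...X*, (1,1):-1/O.XO/OXX./...X, (1,3):-1/O.XO/O.XX/...X, (2,0):+1/O.XO/O.X./X..X, (2,1):-1/O.XO/O.X./.X.X, (2,2):+1/O.XO/O.X./..XX
[OXXO/O.X./...X] end (terminal -1, O#2); searched O.XO/O.X./...X to 6

X's best at [O.XO/O.X./...X]: (0,1)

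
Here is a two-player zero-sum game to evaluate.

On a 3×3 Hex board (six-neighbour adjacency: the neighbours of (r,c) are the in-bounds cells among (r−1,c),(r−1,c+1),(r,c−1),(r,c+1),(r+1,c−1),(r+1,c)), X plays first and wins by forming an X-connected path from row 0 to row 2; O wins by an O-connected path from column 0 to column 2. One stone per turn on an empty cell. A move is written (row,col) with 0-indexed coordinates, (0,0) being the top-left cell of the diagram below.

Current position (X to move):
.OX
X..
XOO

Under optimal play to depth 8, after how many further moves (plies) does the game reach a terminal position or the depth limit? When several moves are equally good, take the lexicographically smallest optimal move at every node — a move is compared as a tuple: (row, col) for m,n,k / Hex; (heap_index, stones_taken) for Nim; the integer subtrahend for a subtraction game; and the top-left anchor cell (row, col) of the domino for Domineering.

ply 1, X at .OX/X../XOO | (0,0)=+1→XOX/X../XOO*; (1,1)=+1→.OX/XX./XOO; (1,2)=+1→.OX/X.X/XOO
ply 2: XOX/X../XOO is terminal -1 (O); from .OX/X../XOO depth 8

PV length from [.OX/X../XOO]: 1 ply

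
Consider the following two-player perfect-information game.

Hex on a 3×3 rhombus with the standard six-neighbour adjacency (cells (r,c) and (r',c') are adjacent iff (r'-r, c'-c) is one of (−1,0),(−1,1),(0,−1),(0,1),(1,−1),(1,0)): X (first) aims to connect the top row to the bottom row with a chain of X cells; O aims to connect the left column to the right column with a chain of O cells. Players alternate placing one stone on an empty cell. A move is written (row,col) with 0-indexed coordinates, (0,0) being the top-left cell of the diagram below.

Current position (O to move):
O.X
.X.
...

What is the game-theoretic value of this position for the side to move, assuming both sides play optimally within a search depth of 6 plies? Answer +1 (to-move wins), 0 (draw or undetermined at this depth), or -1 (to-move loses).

p1 O@[O.X/.X./...]: (0,1)[OOX/.X./...]-1* (1,0)[O.X/OX./...]-1 (1,2)[O.X/.XO/...]-1 (2,0)[O.X/.X./O..]-1 (2,1)[O.X/.X./.O.]-1 (2,2)[O.X/.X./..O]-1
p2 X@[OOX/.X./...]: (1,0)[OOX/XX./...]+1* (1,2)[OOX/.XX/...]+1 (2,0)[OOX/.X./X..]+1 (2,1)[OOX/.X./.X.]+1 (2,2)[OOX/.X./..X]+1
p3 O@[OOX/XX./...]: (1,2)[OOX/XXO/...]-1* (2,0)[OOX/XX./O..]-1 (2,1)[OOX/XX./.O.]-1 (2,2)[OOX/XX./..O]-1
p4 X@[OOX/XXO/...]: (2,0)[OOX/XXO/X..]+1* (2,1)[OOX/XXO/.X.]+1 (2,2)[OOX/XXO/..X]+1
p5 O@[OOX/XXO/X..] terminal -1; root [O.X/.X./...] d6

value(O.X/.X./..., O) = -1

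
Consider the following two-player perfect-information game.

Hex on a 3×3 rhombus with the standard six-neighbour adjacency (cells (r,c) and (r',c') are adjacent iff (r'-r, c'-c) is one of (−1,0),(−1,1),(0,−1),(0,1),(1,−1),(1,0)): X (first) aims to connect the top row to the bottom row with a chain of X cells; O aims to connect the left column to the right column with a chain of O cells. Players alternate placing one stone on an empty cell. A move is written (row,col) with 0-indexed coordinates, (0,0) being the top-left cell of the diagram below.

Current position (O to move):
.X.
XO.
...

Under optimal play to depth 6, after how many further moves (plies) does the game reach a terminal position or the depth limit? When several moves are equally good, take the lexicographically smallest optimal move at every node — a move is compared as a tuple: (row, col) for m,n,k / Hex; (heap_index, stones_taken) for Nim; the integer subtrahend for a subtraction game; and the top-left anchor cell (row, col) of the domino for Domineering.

PV length from [.X./XO./...]: 3 plies

p1 O@[.X./XO./...]: (0,0)[OX./XO./...]-1 (0,2)[.XO/XO./...]-1 (1,2)[.X./XOO/...]-1 (2,0)[.X./XO./O..]+1* (2,1)[.X./XO./.O.]-1 (2,2)[.X./XO./..O]-1
p2 X@[.X./XO./O..]: (0,0)[XX./XO./O..]-1* (0,2)[.XX/XO./O..]-1 (1,2)[.X./XOX/O..]-1 (2,1)[.X./XO./OX.]-1 (2,2)[.X./XO./O.X]-1
p3 O@[XX./XO./O..]: (0,2)[XXO/XO./O..]+1* (1,2)[XX./XOO/O..]+1 (2,1)[XX./XO./OO.]+1 (2,2)[XX./XO./O.O]+1
p4 X@[XXO/XO./O..] terminal -1; root [.X./XO./...] d6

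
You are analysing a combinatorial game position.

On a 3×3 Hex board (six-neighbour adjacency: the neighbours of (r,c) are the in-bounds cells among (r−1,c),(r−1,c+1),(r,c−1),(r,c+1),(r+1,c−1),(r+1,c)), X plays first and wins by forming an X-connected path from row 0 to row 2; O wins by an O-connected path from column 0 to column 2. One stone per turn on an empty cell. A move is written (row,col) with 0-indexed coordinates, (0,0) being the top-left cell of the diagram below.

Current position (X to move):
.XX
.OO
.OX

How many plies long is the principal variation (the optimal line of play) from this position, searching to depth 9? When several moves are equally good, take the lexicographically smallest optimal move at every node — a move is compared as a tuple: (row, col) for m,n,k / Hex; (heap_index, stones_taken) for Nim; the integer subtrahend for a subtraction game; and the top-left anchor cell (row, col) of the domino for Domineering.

p1 X@[.XX/.OO/.OX]: (0,0)[XXX/.OO/.OX]-1* (1,0)[.XX/XOO/.OX]-1 (2,0)[.XX/.OO/XOX]-1
p2 O@[XXX/.OO/.OX]: (1,0)[XXX/OOO/.OX]+1* (2,0)[XXX/.OO/OOX]+1
p3 X@[XXX/OOO/.OX] terminal -1; root [.XX/.OO/.OX] d9

PV length from [.XX/.OO/.OX]: 2 plies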